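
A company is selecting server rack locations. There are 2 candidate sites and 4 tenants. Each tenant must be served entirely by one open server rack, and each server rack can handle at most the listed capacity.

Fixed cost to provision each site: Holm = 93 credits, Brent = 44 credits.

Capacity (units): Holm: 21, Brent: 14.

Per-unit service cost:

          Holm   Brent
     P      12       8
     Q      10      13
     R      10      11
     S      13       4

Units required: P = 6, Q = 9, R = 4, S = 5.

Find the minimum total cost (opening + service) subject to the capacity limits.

Minimum total cost: 335

Open {Holm, Brent}: P→Brent 8·6=48, Q→Holm 10·9=90, R→Holm 10·4=40, S→Brent 4·5=20.
Loads: Holm carries 13/21, Brent carries 11/14. Service 198; fixed 137; total 335.
Next best feasible plan costs 359.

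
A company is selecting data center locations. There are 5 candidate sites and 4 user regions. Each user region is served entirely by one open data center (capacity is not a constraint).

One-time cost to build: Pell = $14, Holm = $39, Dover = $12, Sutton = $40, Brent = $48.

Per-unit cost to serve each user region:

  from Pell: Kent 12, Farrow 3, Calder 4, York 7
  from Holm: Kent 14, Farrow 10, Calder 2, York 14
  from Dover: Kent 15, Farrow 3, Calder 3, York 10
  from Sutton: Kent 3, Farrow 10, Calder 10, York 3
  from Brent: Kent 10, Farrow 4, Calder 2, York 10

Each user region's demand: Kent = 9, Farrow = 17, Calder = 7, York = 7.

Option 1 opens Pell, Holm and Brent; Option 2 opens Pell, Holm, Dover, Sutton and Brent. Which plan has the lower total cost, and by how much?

Option 1: {Pell, Holm, Brent}: Kent→Brent 10·9=90, Farrow→Pell 3·17=51, Calder→Holm 2·7=14, York→Pell 7·7=49. Service 204; fixed 101; total 305.
Option 2: {Pell, Holm, Dover, Sutton, Brent}: Kent→Sutton 3·9=27, Farrow→Pell 3·17=51, Calder→Holm 2·7=14, York→Sutton 3·7=21. Service 113; fixed 153; total 266.
Difference: |305 − 266| = 39.

Option 2 is cheaper by 39.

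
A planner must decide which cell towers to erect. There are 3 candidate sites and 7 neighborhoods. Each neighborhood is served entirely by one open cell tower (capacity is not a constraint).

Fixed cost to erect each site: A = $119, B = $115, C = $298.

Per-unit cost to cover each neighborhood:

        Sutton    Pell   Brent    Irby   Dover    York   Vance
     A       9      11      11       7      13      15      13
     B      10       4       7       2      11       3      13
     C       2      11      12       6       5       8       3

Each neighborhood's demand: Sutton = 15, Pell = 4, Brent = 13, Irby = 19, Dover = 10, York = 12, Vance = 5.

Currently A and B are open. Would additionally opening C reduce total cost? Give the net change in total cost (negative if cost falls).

Current service cost with {A, B}: 491.
Adding C: each neighborhood re-picks its cheapest; new service cost 276, saving 215.
Extra fixed cost: 298. Net change = 298 − 215 = 83.
(Totals: 725 → 808.)

No — net change +83 (cost rises by 83).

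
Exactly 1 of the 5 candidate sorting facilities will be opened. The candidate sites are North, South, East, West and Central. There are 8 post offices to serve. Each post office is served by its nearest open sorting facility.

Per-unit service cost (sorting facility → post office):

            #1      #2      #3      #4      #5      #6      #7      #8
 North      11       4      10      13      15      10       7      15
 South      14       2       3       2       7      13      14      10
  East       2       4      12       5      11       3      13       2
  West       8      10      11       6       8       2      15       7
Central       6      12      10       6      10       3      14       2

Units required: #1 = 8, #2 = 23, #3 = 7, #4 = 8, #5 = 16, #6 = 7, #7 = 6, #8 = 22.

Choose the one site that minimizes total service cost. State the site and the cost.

With exactly 1 open, each post office uses its cheapest among the chosen.
{East}: #1→East 2·8=16, #2→East 4·23=92, #3→East 12·7=84, #4→East 5·8=40, #5→East 11·16=176, #6→East 3·7=21, #7→East 13·6=78, #8→East 2·22=44. Service cost 551.
{South}: service cost 702
{Central}: service cost 751
Among all 5 size-1 choices, {East} is lowest.

Choose East only; total service cost 551.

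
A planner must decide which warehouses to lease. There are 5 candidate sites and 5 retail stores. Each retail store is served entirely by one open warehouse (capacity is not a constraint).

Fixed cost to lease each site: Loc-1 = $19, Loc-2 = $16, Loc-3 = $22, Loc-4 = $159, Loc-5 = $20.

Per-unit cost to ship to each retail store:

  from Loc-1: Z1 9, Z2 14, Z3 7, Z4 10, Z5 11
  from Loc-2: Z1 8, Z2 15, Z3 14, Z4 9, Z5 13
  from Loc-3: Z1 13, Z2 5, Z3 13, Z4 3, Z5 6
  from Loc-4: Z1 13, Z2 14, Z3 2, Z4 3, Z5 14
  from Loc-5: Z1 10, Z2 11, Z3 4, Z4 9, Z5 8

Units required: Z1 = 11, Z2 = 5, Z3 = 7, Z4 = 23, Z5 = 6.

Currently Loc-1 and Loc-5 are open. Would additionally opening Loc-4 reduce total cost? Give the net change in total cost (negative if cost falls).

No — net change +7 (cost rises by 7).

Current service cost with {Loc-1, Loc-5}: 437.
Adding Loc-4: each retail store re-picks its cheapest; new service cost 285, saving 152.
Extra fixed cost: 159. Net change = 159 − 152 = 7.
(Totals: 476 → 483.)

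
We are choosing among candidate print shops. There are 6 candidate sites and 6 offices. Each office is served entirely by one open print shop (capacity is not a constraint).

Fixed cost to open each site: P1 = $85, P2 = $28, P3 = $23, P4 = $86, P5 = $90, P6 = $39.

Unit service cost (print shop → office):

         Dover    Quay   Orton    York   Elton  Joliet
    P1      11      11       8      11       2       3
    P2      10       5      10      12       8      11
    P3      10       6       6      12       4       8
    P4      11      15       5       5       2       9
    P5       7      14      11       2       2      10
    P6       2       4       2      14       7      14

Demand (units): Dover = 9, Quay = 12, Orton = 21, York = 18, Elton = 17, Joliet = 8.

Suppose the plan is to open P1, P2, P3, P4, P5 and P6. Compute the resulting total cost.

Total cost: 553

Each office is assigned to its cheapest site among the open ones.
{P1, P2, P3, P4, P5, P6}: Dover→P6 2·9=18, Quay→P6 4·12=48, Orton→P6 2·21=42, York→P5 2·18=36, Elton→P1 2·17=34, Joliet→P1 3·8=24. Service 202; fixed 351; total 553.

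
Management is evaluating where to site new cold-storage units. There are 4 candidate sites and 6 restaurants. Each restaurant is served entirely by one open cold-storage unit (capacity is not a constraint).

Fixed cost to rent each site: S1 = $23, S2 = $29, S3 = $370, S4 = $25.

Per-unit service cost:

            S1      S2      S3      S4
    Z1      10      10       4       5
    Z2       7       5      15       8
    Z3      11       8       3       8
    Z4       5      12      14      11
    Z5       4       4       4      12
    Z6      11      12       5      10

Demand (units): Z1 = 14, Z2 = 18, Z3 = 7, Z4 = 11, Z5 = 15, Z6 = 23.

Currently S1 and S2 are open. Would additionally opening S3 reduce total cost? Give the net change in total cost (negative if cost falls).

Current service cost with {S1, S2}: 654.
Adding S3: each restaurant re-picks its cheapest; new service cost 397, saving 257.
Extra fixed cost: 370. Net change = 370 − 257 = 113.
(Totals: 706 → 819.)

No — net change +113 (cost rises by 113).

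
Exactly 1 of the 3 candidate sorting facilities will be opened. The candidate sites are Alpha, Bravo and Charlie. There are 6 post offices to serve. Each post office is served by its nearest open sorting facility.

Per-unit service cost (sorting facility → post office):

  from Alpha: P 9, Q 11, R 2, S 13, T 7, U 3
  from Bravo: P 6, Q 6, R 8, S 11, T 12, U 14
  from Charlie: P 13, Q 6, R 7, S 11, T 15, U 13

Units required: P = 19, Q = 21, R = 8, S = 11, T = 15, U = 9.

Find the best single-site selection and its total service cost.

Choose Alpha only; total service cost 693.

With exactly 1 open, each post office uses its cheapest among the chosen.
{Alpha}: P→Alpha 9·19=171, Q→Alpha 11·21=231, R→Alpha 2·8=16, S→Alpha 13·11=143, T→Alpha 7·15=105, U→Alpha 3·9=27. Service cost 693.
{Bravo}: service cost 731
{Charlie}: service cost 892
Among all 3 size-1 choices, {Alpha} is lowest.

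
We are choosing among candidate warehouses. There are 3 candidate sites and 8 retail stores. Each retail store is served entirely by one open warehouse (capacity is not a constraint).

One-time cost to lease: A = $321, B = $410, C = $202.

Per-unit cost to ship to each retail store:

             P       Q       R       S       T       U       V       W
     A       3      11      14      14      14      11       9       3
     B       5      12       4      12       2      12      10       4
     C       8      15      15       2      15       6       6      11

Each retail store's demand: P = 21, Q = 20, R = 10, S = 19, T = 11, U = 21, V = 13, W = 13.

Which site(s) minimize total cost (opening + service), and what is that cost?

For any fixed open set, each retail store goes to its cheapest open site; total = fixed + service.
{B, C}: P→B 5·21=105, Q→B 12·20=240, R→B 4·10=40, S→C 2·19=38, T→B 2·11=22, U→C 6·21=126, V→C 6·13=78, W→B 4·13=52. Service 701; fixed 612; total 1313.
{C}: service 1168 + fixed 202 = 1370
{A, C}: service 858 + fixed 523 = 1381
{A, B, C}: service 626 + fixed 933 = 1559
No other subset beats 1313.

Open B and C; minimum total cost 1313.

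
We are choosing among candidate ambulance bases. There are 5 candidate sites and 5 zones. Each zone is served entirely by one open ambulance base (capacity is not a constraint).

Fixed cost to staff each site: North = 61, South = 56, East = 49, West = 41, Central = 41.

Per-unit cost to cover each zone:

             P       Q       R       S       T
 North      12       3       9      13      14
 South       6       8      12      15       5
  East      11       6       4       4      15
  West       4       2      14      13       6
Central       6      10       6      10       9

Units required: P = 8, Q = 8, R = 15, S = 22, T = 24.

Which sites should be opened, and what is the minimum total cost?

Open East and West; minimum total cost 430.

For any fixed open set, each zone goes to its cheapest open site; total = fixed + service.
{East, West}: P→West 4·8=32, Q→West 2·8=16, R→East 4·15=60, S→East 4·22=88, T→West 6·24=144. Service 340; fixed 90; total 430.
{South, East, West}: service 316 + fixed 146 = 462
{South, East}: service 364 + fixed 105 = 469
{North, South, East, West, Central}: P→West 4·8=32, Q→West 2·8=16, R→East 4·15=60, S→East 4·22=88, T→South 5·24=120. Service 316; fixed 248; total 564.
No other subset beats 430.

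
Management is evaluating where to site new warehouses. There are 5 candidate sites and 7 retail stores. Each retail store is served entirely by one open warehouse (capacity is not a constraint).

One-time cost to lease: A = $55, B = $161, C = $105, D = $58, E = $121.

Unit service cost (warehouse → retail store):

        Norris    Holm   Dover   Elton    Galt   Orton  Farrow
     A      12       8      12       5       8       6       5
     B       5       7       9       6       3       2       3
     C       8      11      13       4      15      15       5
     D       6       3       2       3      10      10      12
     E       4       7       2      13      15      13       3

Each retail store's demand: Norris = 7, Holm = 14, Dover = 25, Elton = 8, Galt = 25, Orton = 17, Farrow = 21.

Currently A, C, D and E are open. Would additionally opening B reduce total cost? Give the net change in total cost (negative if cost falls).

Yes — net change −32 (cost falls by 32).

Current service cost with {A, C, D, E}: 509.
Adding B: each retail store re-picks its cheapest; new service cost 316, saving 193.
Extra fixed cost: 161. Net change = 161 − 193 = -32.
(Totals: 848 → 816.)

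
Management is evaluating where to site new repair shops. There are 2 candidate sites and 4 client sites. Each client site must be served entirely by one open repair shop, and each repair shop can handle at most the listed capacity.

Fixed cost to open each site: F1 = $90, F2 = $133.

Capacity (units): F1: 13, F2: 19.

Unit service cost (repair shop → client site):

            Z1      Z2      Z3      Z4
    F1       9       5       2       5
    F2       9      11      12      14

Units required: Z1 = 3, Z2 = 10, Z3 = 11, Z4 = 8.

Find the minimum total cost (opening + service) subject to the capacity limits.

Open {F1, F2}: Z1→F1 9·3=27, Z2→F1 5·10=50, Z3→F2 12·11=132, Z4→F2 14·8=112.
Loads: F1 carries 13/13, F2 carries 19/19. Service 321; fixed 223; total 544.

Minimum total cost: 544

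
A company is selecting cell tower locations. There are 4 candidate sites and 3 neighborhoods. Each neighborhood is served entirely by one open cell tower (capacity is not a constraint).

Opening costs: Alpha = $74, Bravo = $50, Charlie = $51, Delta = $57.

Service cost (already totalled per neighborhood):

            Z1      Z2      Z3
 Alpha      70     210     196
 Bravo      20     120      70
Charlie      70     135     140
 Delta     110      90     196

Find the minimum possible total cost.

Minimum total cost: 260

For any fixed open set, each neighborhood goes to its cheapest open site; total = fixed + service.
{Bravo}: Z1→Bravo 20, Z2→Bravo 120, Z3→Bravo 70. Service 210; fixed 50; total 260.
{Bravo, Delta}: service 180 + fixed 107 = 287
{Bravo, Charlie}: service 210 + fixed 101 = 311
{Alpha, Bravo, Charlie, Delta}: Z1→Bravo 20, Z2→Delta 90, Z3→Bravo 70. Service 180; fixed 232; total 412.
(All 15 nonempty subsets were checked; Bravo only is lowest.)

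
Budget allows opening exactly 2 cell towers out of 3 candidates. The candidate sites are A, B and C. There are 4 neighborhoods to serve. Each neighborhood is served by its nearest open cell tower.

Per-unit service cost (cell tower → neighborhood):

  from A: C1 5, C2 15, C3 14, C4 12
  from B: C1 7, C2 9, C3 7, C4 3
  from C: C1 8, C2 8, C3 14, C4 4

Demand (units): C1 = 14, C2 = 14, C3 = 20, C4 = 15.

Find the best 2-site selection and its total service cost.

With exactly 2 open, each neighborhood uses its cheapest among the chosen.
{A, B}: C1→A 5·14=70, C2→B 9·14=126, C3→B 7·20=140, C4→B 3·15=45. Service cost 381.
{B, C}: service cost 395
{A, C}: service cost 522
Among all 3 size-2 choices, {A, B} is lowest.

Choose A and B; total service cost 381.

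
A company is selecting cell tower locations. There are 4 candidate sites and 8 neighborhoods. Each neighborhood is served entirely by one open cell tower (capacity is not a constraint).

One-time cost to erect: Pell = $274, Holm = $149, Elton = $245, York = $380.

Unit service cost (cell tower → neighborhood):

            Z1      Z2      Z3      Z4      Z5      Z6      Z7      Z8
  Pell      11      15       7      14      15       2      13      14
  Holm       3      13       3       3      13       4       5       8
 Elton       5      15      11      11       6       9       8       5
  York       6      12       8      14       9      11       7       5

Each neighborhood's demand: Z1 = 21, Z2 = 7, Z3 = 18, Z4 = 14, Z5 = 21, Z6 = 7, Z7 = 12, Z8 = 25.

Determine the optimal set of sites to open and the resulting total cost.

For any fixed open set, each neighborhood goes to its cheapest open site; total = fixed + service.
{Holm}: Z1→Holm 3·21=63, Z2→Holm 13·7=91, Z3→Holm 3·18=54, Z4→Holm 3·14=42, Z5→Holm 13·21=273, Z6→Holm 4·7=28, Z7→Holm 5·12=60, Z8→Holm 8·25=200. Service 811; fixed 149; total 960.
{Holm, Elton}: Z1→Holm 3·21=63, Z2→Holm 13·7=91, Z3→Holm 3·18=54, Z4→Holm 3·14=42, Z5→Elton 6·21=126, Z6→Holm 4·7=28, Z7→Holm 5·12=60, Z8→Elton 5·25=125. Service 589; fixed 394; total 983.
{Holm, York}: Z1→Holm 3·21=63, Z2→York 12·7=84, Z3→Holm 3·18=54, Z4→Holm 3·14=42, Z5→York 9·21=189, Z6→Holm 4·7=28, Z7→Holm 5·12=60, Z8→York 5·25=125. Service 645; fixed 529; total 1174.
{Pell, Holm, Elton, York}: service 568 + fixed 1048 = 1616
No other subset beats 960.

Open Holm only; minimum total cost 960.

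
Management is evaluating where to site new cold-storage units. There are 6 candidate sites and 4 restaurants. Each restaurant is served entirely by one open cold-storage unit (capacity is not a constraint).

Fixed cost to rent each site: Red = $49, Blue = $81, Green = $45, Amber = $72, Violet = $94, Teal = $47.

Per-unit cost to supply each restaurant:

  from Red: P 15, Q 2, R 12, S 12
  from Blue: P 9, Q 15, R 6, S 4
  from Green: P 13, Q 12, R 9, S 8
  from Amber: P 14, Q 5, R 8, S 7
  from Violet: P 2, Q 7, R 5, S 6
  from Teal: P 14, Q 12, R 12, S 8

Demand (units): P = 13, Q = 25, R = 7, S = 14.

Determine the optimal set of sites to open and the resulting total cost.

For any fixed open set, each restaurant goes to its cheapest open site; total = fixed + service.
{Red, Violet}: P→Violet 2·13=26, Q→Red 2·25=50, R→Violet 5·7=35, S→Violet 6·14=84. Service 195; fixed 143; total 338.
{Red, Green, Violet}: service 195 + fixed 188 = 383
{Red, Violet, Teal}: P→Violet 2·13=26, Q→Red 2·25=50, R→Violet 5·7=35, S→Violet 6·14=84. Service 195; fixed 190; total 385.
{Red, Blue, Green, Amber, Violet, Teal}: service 167 + fixed 388 = 555
No other subset beats 338.

Open Red and Violet; minimum total cost 338.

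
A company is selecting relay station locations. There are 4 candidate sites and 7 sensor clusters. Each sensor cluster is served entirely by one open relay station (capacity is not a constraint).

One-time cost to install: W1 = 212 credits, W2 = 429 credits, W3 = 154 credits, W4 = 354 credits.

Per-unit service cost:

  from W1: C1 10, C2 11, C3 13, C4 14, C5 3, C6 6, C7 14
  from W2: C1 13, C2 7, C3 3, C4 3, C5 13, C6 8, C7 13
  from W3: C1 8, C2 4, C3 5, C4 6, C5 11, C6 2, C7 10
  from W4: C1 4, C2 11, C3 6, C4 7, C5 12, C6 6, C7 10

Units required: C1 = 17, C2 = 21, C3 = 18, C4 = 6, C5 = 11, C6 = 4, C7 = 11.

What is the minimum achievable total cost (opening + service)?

Minimum total cost: 739

For any fixed open set, each sensor cluster goes to its cheapest open site; total = fixed + service.
{W3}: C1→W3 8·17=136, C2→W3 4·21=84, C3→W3 5·18=90, C4→W3 6·6=36, C5→W3 11·11=121, C6→W3 2·4=8, C7→W3 10·11=110. Service 585; fixed 154; total 739.
{W1, W3}: service 497 + fixed 366 = 863
{W3, W4}: C1→W4 4·17=68, C2→W3 4·21=84, C3→W3 5·18=90, C4→W3 6·6=36, C5→W3 11·11=121, C6→W3 2·4=8, C7→W3 10·11=110. Service 517; fixed 508; total 1025.
{W1, W2, W3, W4}: service 375 + fixed 1149 = 1524
No other subset beats 739.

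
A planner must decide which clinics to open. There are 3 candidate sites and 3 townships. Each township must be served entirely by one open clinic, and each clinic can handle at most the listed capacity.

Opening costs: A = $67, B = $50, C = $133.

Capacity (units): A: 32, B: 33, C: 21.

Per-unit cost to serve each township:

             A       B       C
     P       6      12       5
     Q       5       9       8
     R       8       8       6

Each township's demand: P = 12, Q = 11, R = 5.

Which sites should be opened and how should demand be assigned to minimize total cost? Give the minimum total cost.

Minimum total cost: 234

Open {A}: P→A 6·12=72, Q→A 5·11=55, R→A 8·5=40.
Loads: A carries 28/32. Service 167; fixed 67; total 234.
Next best feasible plan costs 284.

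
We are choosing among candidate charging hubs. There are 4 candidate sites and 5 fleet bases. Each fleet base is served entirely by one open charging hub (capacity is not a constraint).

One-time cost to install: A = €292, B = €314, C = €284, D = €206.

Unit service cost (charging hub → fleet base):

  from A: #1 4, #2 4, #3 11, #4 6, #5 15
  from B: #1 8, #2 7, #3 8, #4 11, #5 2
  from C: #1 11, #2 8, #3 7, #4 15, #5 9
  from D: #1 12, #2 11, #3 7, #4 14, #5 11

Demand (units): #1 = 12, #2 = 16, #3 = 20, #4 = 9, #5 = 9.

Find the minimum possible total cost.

Minimum total cost: 799

For any fixed open set, each fleet base goes to its cheapest open site; total = fixed + service.
{B}: #1→B 8·12=96, #2→B 7·16=112, #3→B 8·20=160, #4→B 11·9=99, #5→B 2·9=18. Service 485; fixed 314; total 799.
{A}: service 521 + fixed 292 = 813
{D}: #1→D 12·12=144, #2→D 11·16=176, #3→D 7·20=140, #4→D 14·9=126, #5→D 11·9=99. Service 685; fixed 206; total 891.
{A, B, C, D}: #1→A 4·12=48, #2→A 4·16=64, #3→C 7·20=140, #4→A 6·9=54, #5→B 2·9=18. Service 324; fixed 1096; total 1420.
No other subset beats 799.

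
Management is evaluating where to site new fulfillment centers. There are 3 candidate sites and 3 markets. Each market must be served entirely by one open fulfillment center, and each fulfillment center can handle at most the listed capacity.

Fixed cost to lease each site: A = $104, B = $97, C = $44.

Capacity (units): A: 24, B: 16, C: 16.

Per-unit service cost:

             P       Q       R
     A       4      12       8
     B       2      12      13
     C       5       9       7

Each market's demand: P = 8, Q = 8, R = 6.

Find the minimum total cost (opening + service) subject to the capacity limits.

Open {B, C}: P→B 2·8=16, Q→C 9·8=72, R→C 7·6=42.
Loads: B carries 8/16, C carries 14/16. Service 130; fixed 141; total 271.
Next best feasible plan costs 280.

Minimum total cost: 271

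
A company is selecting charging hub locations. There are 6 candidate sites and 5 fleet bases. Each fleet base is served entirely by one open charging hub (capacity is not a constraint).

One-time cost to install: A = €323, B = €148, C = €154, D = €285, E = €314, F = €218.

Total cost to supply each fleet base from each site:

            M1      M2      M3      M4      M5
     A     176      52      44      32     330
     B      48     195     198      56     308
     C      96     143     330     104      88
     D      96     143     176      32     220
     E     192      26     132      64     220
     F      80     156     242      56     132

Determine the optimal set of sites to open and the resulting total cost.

For any fixed open set, each fleet base goes to its cheapest open site; total = fixed + service.
{A, C}: M1→C 96, M2→A 52, M3→A 44, M4→A 32, M5→C 88. Service 312; fixed 477; total 789.
{B, C}: service 533 + fixed 302 = 835
{C, E}: service 406 + fixed 468 = 874
{A, B, C, D, E, F}: service 238 + fixed 1442 = 1680
No other subset beats 789.

Open A and C; minimum total cost 789.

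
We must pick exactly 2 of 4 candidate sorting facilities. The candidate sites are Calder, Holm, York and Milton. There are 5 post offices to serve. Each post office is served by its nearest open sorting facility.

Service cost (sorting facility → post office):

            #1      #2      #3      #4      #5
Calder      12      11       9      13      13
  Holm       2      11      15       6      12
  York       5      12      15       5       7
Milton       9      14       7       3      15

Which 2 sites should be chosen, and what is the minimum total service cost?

With exactly 2 open, each post office uses its cheapest among the chosen.
{York, Milton}: #1→York 5, #2→York 12, #3→Milton 7, #4→Milton 3, #5→York 7. Service cost 34.
{Holm, Milton}: service cost 35
{Calder, York}: service cost 37
Among all 6 size-2 choices, {York, Milton} is lowest.

Choose York and Milton; total service cost 34.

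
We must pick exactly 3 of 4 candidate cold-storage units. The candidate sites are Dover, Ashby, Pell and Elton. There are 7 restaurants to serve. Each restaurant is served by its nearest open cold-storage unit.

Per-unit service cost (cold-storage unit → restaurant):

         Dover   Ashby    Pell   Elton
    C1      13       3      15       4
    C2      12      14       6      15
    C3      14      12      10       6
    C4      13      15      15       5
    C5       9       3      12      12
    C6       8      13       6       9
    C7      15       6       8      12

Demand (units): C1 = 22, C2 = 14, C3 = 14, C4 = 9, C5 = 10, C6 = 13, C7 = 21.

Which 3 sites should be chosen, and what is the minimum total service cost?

With exactly 3 open, each restaurant uses its cheapest among the chosen.
{Ashby, Pell, Elton}: C1→Ashby 3·22=66, C2→Pell 6·14=84, C3→Elton 6·14=84, C4→Elton 5·9=45, C5→Ashby 3·10=30, C6→Pell 6·13=78, C7→Ashby 6·21=126. Service cost 513.
{Dover, Ashby, Elton}: service cost 623
{Dover, Pell, Elton}: service cost 637
Among all 4 size-3 choices, {Ashby, Pell, Elton} is lowest.

Choose Ashby, Pell and Elton; total service cost 513.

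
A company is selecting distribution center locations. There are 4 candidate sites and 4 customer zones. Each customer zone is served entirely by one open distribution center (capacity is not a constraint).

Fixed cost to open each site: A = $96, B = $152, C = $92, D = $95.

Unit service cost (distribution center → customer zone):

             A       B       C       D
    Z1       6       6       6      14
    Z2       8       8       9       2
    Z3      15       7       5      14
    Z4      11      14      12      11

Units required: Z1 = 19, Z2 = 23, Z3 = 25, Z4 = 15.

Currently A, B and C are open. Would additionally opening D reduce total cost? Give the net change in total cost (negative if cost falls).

Current service cost with {A, B, C}: 588.
Adding D: each customer zone re-picks its cheapest; new service cost 450, saving 138.
Extra fixed cost: 95. Net change = 95 − 138 = -43.
(Totals: 928 → 885.)

Yes — net change −43 (cost falls by 43).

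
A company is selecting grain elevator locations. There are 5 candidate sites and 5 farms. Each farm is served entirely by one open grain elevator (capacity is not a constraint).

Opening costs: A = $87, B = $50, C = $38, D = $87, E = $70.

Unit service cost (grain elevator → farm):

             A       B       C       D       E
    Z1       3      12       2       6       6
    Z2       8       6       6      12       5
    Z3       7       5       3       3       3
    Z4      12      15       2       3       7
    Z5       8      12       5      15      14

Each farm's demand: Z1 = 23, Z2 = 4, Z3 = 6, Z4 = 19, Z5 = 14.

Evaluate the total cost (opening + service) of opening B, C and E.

Each farm is assigned to its cheapest site among the open ones.
{B, C, E}: Z1→C 2·23=46, Z2→E 5·4=20, Z3→C 3·6=18, Z4→C 2·19=38, Z5→C 5·14=70. Service 192; fixed 158; total 350.

Total cost: 350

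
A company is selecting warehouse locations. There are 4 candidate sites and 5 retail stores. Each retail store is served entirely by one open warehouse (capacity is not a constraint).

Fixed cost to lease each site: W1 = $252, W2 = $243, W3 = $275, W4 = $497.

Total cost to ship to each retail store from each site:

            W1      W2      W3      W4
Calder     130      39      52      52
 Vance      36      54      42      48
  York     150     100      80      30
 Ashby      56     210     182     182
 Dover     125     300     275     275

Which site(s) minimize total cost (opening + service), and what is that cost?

For any fixed open set, each retail store goes to its cheapest open site; total = fixed + service.
{W1}: Calder→W1 130, Vance→W1 36, York→W1 150, Ashby→W1 56, Dover→W1 125. Service 497; fixed 252; total 749.
{W1, W2}: service 356 + fixed 495 = 851
{W1, W3}: service 349 + fixed 527 = 876
{W1, W2, W3, W4}: service 286 + fixed 1267 = 1553
(All 15 nonempty subsets were checked; W1 only is lowest.)

Open W1 only; minimum total cost 749.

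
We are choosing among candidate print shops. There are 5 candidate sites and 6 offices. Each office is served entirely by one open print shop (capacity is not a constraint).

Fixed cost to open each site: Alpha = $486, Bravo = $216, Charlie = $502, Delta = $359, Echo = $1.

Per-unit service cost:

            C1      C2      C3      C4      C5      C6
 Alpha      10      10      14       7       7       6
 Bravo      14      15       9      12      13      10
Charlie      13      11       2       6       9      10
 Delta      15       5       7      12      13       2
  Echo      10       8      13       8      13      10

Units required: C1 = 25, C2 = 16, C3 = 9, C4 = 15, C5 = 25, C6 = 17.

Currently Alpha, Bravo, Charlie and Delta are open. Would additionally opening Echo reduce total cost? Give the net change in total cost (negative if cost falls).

No — net change +1 (cost rises by 1).

Current service cost with {Alpha, Bravo, Charlie, Delta}: 647.
Adding Echo: each office re-picks its cheapest; new service cost 647, saving 0.
Extra fixed cost: 1. Net change = 1 − 0 = 1.
(Totals: 2210 → 2211.)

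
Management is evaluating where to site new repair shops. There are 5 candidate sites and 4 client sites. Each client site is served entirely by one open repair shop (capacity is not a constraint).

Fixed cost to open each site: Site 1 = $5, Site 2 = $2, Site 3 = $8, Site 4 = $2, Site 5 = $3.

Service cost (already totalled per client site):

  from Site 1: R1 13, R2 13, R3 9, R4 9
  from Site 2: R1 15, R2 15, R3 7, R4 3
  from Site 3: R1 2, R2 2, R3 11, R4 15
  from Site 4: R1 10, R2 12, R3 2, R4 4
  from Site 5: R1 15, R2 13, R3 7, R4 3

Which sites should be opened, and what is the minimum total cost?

For any fixed open set, each client site goes to its cheapest open site; total = fixed + service.
{Site 3, Site 4}: R1→Site 3 2, R2→Site 3 2, R3→Site 4 2, R4→Site 4 4. Service 10; fixed 10; total 20.
{Site 2, Site 3, Site 4}: R1→Site 3 2, R2→Site 3 2, R3→Site 4 2, R4→Site 2 3. Service 9; fixed 12; total 21.
{Site 3, Site 4, Site 5}: R1→Site 3 2, R2→Site 3 2, R3→Site 4 2, R4→Site 5 3. Service 9; fixed 13; total 22.
{Site 1, Site 2, Site 3, Site 4, Site 5}: R1→Site 3 2, R2→Site 3 2, R3→Site 4 2, R4→Site 2 3. Service 9; fixed 20; total 29.
No other subset beats 20.

Open Site 3 and Site 4; minimum total cost 20.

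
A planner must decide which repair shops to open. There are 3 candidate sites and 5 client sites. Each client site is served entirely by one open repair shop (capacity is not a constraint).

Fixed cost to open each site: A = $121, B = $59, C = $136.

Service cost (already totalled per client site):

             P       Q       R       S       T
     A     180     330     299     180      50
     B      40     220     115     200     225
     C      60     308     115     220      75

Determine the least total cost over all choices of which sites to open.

For any fixed open set, each client site goes to its cheapest open site; total = fixed + service.
{A, B}: P→B 40, Q→B 220, R→B 115, S→A 180, T→A 50. Service 605; fixed 180; total 785.
{B, C}: P→B 40, Q→B 220, R→B 115, S→B 200, T→C 75. Service 650; fixed 195; total 845.
{B}: service 800 + fixed 59 = 859
{A, B, C}: service 605 + fixed 316 = 921
No other subset beats 785.

Minimum total cost: 785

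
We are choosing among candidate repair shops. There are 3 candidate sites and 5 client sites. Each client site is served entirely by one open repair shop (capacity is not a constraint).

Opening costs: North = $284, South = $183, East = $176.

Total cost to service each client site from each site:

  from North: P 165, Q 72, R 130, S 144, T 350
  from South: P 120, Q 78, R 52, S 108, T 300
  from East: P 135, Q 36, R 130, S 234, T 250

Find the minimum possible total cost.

For any fixed open set, each client site goes to its cheapest open site; total = fixed + service.
{South}: P→South 120, Q→South 78, R→South 52, S→South 108, T→South 300. Service 658; fixed 183; total 841.
{South, East}: service 566 + fixed 359 = 925
{East}: service 785 + fixed 176 = 961
{North, South, East}: service 566 + fixed 643 = 1209
No other subset beats 841.

Minimum total cost: 841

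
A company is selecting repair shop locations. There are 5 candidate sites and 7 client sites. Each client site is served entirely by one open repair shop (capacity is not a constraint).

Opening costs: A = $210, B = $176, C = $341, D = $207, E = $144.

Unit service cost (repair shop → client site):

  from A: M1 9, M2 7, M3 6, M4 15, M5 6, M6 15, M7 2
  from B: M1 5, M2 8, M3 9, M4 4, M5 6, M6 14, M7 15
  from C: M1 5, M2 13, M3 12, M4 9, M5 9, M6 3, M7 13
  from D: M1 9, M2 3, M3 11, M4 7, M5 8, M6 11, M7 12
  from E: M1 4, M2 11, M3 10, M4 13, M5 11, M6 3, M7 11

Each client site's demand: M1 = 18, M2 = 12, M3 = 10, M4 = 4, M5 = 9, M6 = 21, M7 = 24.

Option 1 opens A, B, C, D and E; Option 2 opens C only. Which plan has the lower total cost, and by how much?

Option 1: {A, B, C, D, E}: M1→E 4·18=72, M2→D 3·12=36, M3→A 6·10=60, M4→B 4·4=16, M5→A 6·9=54, M6→C 3·21=63, M7→A 2·24=48. Service 349; fixed 1078; total 1427.
Option 2: {C}: M1→C 5·18=90, M2→C 13·12=156, M3→C 12·10=120, M4→C 9·4=36, M5→C 9·9=81, M6→C 3·21=63, M7→C 13·24=312. Service 858; fixed 341; total 1199.
Difference: |1427 − 1199| = 228.

Option 2 is cheaper by 228.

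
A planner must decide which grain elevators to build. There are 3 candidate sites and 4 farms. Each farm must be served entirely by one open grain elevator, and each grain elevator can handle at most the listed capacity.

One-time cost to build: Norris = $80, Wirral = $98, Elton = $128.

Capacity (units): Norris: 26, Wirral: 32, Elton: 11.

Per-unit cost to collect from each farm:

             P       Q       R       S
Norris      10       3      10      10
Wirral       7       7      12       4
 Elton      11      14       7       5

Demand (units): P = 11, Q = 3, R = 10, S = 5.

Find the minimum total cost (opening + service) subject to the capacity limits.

Open {Wirral}: P→Wirral 7·11=77, Q→Wirral 7·3=21, R→Wirral 12·10=120, S→Wirral 4·5=20.
Loads: Wirral carries 29/32. Service 238; fixed 98; total 336.
Next best feasible plan costs 384.

Minimum total cost: 336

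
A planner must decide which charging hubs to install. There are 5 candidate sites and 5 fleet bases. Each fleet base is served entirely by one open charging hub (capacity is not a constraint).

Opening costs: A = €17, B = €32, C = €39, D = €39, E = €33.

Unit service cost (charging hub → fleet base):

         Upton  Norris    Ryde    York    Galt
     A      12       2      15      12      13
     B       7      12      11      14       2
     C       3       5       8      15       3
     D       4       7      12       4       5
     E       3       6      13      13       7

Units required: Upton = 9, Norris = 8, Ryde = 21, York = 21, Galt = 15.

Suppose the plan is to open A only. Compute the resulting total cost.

Total cost: 903

Each fleet base is assigned to its cheapest site among the open ones.
{A}: Upton→A 12·9=108, Norris→A 2·8=16, Ryde→A 15·21=315, York→A 12·21=252, Galt→A 13·15=195. Service 886; fixed 17; total 903.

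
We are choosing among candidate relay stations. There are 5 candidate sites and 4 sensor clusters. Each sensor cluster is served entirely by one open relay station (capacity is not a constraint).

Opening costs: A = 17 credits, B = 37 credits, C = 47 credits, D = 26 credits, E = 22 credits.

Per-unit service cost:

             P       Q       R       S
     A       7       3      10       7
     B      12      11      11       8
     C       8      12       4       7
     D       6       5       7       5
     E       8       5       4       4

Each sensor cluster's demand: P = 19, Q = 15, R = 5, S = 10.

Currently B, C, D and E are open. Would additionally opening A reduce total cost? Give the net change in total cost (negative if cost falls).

Yes — net change −13 (cost falls by 13).

Current service cost with {B, C, D, E}: 249.
Adding A: each sensor cluster re-picks its cheapest; new service cost 219, saving 30.
Extra fixed cost: 17. Net change = 17 − 30 = -13.
(Totals: 381 → 368.)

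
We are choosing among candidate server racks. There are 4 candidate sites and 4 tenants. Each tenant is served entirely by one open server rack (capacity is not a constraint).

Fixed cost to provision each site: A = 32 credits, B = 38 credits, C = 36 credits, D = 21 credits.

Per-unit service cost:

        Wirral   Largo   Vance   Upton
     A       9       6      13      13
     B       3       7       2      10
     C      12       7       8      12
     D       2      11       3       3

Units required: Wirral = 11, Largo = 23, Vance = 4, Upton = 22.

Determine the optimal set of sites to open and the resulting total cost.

For any fixed open set, each tenant goes to its cheapest open site; total = fixed + service.
{A, D}: Wirral→D 2·11=22, Largo→A 6·23=138, Vance→D 3·4=12, Upton→D 3·22=66. Service 238; fixed 53; total 291.
{B, D}: service 257 + fixed 59 = 316
{C, D}: Wirral→D 2·11=22, Largo→C 7·23=161, Vance→D 3·4=12, Upton→D 3·22=66. Service 261; fixed 57; total 318.
{A, B, C, D}: service 234 + fixed 127 = 361
(All 15 nonempty subsets were checked; A and D is lowest.)

Open A and D; minimum total cost 291.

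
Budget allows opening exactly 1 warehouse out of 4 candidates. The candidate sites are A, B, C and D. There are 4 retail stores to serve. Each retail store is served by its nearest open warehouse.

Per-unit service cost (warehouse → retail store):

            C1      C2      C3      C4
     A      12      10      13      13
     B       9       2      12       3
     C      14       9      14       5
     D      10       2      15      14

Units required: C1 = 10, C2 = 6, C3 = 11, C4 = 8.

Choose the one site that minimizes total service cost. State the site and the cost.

With exactly 1 open, each retail store uses its cheapest among the chosen.
{B}: C1→B 9·10=90, C2→B 2·6=12, C3→B 12·11=132, C4→B 3·8=24. Service cost 258.
{C}: service cost 388
{D}: service cost 389
Among all 4 size-1 choices, {B} is lowest.

Choose B only; total service cost 258.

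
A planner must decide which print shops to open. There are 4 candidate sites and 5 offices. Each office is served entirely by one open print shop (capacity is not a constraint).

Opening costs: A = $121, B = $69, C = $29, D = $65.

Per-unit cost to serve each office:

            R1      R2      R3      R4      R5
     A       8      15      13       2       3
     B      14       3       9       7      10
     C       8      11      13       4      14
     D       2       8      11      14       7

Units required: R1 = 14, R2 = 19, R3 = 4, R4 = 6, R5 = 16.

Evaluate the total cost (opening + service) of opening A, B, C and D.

Total cost: 465

Each office is assigned to its cheapest site among the open ones.
{A, B, C, D}: R1→D 2·14=28, R2→B 3·19=57, R3→B 9·4=36, R4→A 2·6=12, R5→A 3·16=48. Service 181; fixed 284; total 465.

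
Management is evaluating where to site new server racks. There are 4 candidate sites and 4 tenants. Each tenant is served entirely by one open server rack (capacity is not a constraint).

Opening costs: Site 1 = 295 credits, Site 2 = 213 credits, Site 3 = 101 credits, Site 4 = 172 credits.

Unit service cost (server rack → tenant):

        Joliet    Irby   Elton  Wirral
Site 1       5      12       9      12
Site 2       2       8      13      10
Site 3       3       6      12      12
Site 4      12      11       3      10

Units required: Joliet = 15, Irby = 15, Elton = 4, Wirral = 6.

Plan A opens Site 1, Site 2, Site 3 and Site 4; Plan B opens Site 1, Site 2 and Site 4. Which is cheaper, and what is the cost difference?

Plan A: {Site 1, Site 2, Site 3, Site 4}: Joliet→Site 2 2·15=30, Irby→Site 3 6·15=90, Elton→Site 4 3·4=12, Wirral→Site 2 10·6=60. Service 192; fixed 781; total 973.
Plan B: {Site 1, Site 2, Site 4}: Joliet→Site 2 2·15=30, Irby→Site 2 8·15=120, Elton→Site 4 3·4=12, Wirral→Site 2 10·6=60. Service 222; fixed 680; total 902.
Difference: |973 − 902| = 71.

Plan B is cheaper by 71.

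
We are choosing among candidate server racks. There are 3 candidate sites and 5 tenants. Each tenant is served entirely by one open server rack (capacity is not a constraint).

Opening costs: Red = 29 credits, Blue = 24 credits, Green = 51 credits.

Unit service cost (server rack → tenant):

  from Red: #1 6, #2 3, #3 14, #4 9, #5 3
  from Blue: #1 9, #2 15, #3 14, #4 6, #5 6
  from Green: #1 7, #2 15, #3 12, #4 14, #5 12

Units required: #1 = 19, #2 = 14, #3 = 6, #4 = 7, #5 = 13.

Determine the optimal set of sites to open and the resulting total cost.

Open Red only; minimum total cost 371.

For any fixed open set, each tenant goes to its cheapest open site; total = fixed + service.
{Red}: #1→Red 6·19=114, #2→Red 3·14=42, #3→Red 14·6=84, #4→Red 9·7=63, #5→Red 3·13=39. Service 342; fixed 29; total 371.
{Red, Blue}: service 321 + fixed 53 = 374
{Red, Green}: service 330 + fixed 80 = 410
{Red, Blue, Green}: #1→Red 6·19=114, #2→Red 3·14=42, #3→Green 12·6=72, #4→Blue 6·7=42, #5→Red 3·13=39. Service 309; fixed 104; total 413.
No other subset beats 371.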